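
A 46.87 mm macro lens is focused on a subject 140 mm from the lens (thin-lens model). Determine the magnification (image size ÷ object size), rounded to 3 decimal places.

Thin lens: 1/f = 1/dₒ + 1/dᵢ → 1/dᵢ = 1/46.87 − 1/140 = 0.0141928 mm⁻¹, so dᵢ ≈ 70.4585 mm.
Magnification m = dᵢ/dₒ = 70.4585/140 ≈ 0.50327.

0.503×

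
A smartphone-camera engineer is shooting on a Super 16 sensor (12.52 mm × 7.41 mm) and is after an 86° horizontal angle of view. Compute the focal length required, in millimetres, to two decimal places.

From α = 2·arctan(w/2f) we get f = w / (2·tan(α/2)).
With w = 12.52 mm and α/2 = 43°, tan(α/2) ≈ 0.93252, so f ≈ 12.52 / 1.86503 ≈ 6.7130 mm.

6.71 mm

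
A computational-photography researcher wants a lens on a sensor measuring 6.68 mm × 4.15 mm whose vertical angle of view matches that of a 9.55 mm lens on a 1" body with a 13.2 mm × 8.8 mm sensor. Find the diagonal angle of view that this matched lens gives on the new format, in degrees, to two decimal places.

82.25°

Equal vertical AOV ⇒ f₂ = f₁ · 4.15/8.8 = 9.55 × 0.47159 ≈ 4.5037 mm.
Sensor diagonal = √(6.68² + 4.15²) = √61.8449 ≈ 7.8642 mm.
Diagonal AOV on the new format = 2·arctan(7.8642 / (2 × 4.5037)) = 2·arctan(0.87308) ≈ 82.2470°.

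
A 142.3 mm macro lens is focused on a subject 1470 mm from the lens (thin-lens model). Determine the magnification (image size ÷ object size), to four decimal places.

Thin lens: 1/f = 1/dₒ + 1/dᵢ → 1/dᵢ = 1/142.3 − 1/1470 = 0.0063471 mm⁻¹, so dᵢ ≈ 157.5514 mm.
Magnification m = dᵢ/dₒ = 157.5514/1470 ≈ 0.10718.

0.1072×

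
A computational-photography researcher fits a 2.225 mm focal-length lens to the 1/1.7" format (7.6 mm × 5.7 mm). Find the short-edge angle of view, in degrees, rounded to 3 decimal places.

104.042°

Angle of view α = 2·arctan(h/2f) with h = 5.7 mm and f = 2.225 mm.
h/2f = 1.28090; arctan(1.28090) ≈ 52.0208°, so α ≈ 104.0416°.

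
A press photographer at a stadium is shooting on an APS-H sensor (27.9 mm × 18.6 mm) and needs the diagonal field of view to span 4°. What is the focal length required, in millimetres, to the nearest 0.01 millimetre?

480.11 mm

Sensor diagonal = √(27.9² + 18.6²) = √1124.3700 ≈ 33.5316 mm.
From α = 2·arctan(d/2f) we get f = d / (2·tan(α/2)).
With d = 33.5316 mm and α/2 = 2°, tan(α/2) ≈ 0.03492, so f ≈ 33.5316 / 0.06984 ≈ 480.1101 mm.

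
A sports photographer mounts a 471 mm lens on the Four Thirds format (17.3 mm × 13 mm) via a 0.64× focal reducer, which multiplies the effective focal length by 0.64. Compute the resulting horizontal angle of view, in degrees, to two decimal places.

3.29°

Effective focal length f = 471 × 0.64 = 301.44 mm.
α = 2·arctan(17.3 / (2 × 301.44)) = 2·arctan(0.02870) ≈ 3.2874°.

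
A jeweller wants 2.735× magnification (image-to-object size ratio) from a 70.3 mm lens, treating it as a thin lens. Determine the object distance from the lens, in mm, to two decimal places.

96.00 mm

With m = dᵢ/dₒ and 1/f = 1/dₒ + 1/dᵢ, substituting dᵢ = m·dₒ gives 1/f = (1 + 1/m)/dₒ, hence dₒ = f·(1 + 1/m).
dₒ = 70.3 × (1 + 1/2.735) = 70.3 × 1.36563 ≈ 96.004 mm.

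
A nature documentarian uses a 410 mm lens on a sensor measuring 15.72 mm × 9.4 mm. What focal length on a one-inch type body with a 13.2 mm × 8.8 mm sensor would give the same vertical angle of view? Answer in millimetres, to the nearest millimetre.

Equal angle of view means equal height/f ratio, so f₂ = f₁ · (height₂/height₁) = 410 × 8.8/9.4.
f₂ = 410 × 0.93617 ≈ 383.830 mm.

384 mm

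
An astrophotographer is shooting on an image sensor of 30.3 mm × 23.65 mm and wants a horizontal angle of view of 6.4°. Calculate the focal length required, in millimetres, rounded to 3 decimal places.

From α = 2·arctan(w/2f) we get f = w / (2·tan(α/2)).
With w = 30.3 mm and α/2 = 3.2°, tan(α/2) ≈ 0.05591, so f ≈ 30.3 / 0.11182 ≈ 270.9776 mm.

270.978 mm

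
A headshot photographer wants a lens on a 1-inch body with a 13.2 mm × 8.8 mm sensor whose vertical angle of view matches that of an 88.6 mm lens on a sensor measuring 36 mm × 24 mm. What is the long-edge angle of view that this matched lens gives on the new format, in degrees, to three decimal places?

22.968°

Equal vertical AOV ⇒ f₂ = f₁ · 8.8/24 = 88.6 × 0.36667 ≈ 32.4867 mm.
Long-edge AOV on the new format = 2·arctan(13.2 / (2 × 32.4867)) = 2·arctan(0.20316) ≈ 22.9679°.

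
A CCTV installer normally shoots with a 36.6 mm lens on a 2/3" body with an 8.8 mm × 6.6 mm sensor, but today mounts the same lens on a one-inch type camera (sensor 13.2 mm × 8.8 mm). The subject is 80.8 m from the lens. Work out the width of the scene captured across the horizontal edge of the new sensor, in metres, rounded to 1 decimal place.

The focal length stays 36.6 mm; the relevant sensor dimension is now w = 13.2 mm. Object distance dₒ = 80.8 m = 80800 mm.
Thin-lens field width W = w·(dₒ − f)/f = 13.2 × (80800 − 36.6)/36.6 ≈ 29127.784 mm = 29.1278 m.

29.1 m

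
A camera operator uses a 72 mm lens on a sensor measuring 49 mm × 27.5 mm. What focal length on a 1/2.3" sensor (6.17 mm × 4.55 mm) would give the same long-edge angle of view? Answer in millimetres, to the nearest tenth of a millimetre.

9.1 mm

Equal angle of view means equal width/f ratio, so f₂ = f₁ · (width₂/width₁) = 72 × 6.17/49.
f₂ = 72 × 0.12592 ≈ 9.066 mm.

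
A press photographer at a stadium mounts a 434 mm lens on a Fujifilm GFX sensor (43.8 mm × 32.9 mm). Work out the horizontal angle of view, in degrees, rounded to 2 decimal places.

Angle of view α = 2·arctan(w/2f) with w = 43.8 mm and f = 434 mm.
w/2f = 0.05046; arctan(0.05046) ≈ 2.8887°, so α ≈ 5.7775°.

5.78°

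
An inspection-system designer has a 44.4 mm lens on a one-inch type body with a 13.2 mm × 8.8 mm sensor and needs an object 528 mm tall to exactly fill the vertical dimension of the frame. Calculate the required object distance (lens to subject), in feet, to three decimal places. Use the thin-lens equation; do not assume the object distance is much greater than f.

8.886 ft

Magnification m = h/W = dᵢ/dₒ; combined with 1/f = 1/dₒ + 1/dᵢ this gives dₒ = f·(1 + W/h).
dₒ = 44.4 mm × (1 + 528/8.8) = 44.4 × 61.0000 ≈ 2708.400 mm = 2708.400/304.8 ft = 8.88583 ft.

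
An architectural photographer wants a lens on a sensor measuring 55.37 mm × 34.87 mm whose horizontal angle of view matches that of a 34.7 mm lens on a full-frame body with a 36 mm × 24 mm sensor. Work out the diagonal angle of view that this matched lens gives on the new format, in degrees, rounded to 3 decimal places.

Equal horizontal AOV ⇒ f₂ = f₁ · 55.37/36 = 34.7 × 1.53806 ≈ 53.3705 mm.
Sensor diagonal = √(55.37² + 34.87²) = √4281.7538 ≈ 65.4351 mm.
Diagonal AOV on the new format = 2·arctan(65.4351 / (2 × 53.3705)) = 2·arctan(0.61303) ≈ 63.0188°.

63.019°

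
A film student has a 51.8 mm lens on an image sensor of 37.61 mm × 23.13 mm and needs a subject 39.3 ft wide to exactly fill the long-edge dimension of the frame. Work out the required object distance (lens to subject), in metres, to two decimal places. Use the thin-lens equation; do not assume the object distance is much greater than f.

16.55 m

W: 39.3 ft × 304.8 mm/ft = 11978.64 mm.
Magnification m = w/W = dᵢ/dₒ; combined with 1/f = 1/dₒ + 1/dᵢ this gives dₒ = f·(1 + W/w).
dₒ = 51.8 mm × (1 + 11978.6/37.61) = 51.8 × 319.4961 ≈ 16549.900 mm = 16.5499 m.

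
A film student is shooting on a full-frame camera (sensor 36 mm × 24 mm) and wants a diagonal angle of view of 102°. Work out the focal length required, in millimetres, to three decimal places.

17.518 mm

Sensor diagonal = √(36² + 24²) = √1872.0000 ≈ 43.2666 mm.
From α = 2·arctan(d/2f) we get f = d / (2·tan(α/2)).
With d = 43.2666 mm and α/2 = 51°, tan(α/2) ≈ 1.23490, so f ≈ 43.2666 / 2.46979 ≈ 17.5183 mm.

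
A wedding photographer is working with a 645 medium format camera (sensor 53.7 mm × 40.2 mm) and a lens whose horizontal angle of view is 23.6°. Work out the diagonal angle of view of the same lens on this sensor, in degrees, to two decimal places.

29.25°

From the horizontal AOV: f = 53.7 / (2·tan(11.8°)) = 53.7 / 0.41782 ≈ 128.5237 mm.
Sensor diagonal = √(53.7² + 40.2²) = √4499.7300 ≈ 67.0800 mm.
Diagonal AOV = 2·arctan(67.0800 / (2 × 128.5237)) = 2·arctan(0.26096) ≈ 29.2518°.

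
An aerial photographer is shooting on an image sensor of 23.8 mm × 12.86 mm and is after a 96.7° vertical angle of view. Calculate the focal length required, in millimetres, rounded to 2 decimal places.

5.72 mm

From α = 2·arctan(h/2f) we get f = h / (2·tan(α/2)).
With h = 12.86 mm and α/2 = 48.35°, tan(α/2) ≈ 1.12435, so f ≈ 12.86 / 2.24870 ≈ 5.7189 mm.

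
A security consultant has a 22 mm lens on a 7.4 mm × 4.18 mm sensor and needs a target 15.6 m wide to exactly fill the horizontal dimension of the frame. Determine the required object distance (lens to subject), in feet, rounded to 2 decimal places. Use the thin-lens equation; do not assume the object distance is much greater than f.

152.23 ft

W: 15.6 m = 15600 mm.
Magnification m = w/W = dᵢ/dₒ; combined with 1/f = 1/dₒ + 1/dᵢ this gives dₒ = f·(1 + W/w).
dₒ = 22 mm × (1 + 15600/7.4) = 22 × 2109.1081 ≈ 46400.378 mm = 46400.378/304.8 ft = 152.232 ft.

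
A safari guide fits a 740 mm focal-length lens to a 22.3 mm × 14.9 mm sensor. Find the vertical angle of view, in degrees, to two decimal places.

1.15°

Angle of view α = 2·arctan(h/2f) with h = 14.9 mm and f = 740 mm.
h/2f = 0.01007; arctan(0.01007) ≈ 0.5768°, so α ≈ 1.1536°.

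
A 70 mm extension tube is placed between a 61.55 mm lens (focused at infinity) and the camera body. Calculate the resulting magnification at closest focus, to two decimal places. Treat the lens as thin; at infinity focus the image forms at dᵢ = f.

The tube moves the image plane from f to f + e, so dᵢ = 61.55 + 70 = 131.55 mm. Focus is achieved when 1/f = 1/dₒ + 1/dᵢ, giving dₒ = 1/(1/f − 1/(f+e)).
Magnification m = dᵢ/dₒ = (f+e)·(1/f − 1/(f+e)) = e/f = 70/61.55 ≈ 1.1373.

1.14×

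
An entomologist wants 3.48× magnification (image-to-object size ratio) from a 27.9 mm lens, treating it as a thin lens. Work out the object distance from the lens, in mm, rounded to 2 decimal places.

35.92 mm

With m = dᵢ/dₒ and 1/f = 1/dₒ + 1/dᵢ, substituting dᵢ = m·dₒ gives 1/f = (1 + 1/m)/dₒ, hence dₒ = f·(1 + 1/m).
dₒ = 27.9 × (1 + 1/3.48) = 27.9 × 1.28736 ≈ 35.917 mm.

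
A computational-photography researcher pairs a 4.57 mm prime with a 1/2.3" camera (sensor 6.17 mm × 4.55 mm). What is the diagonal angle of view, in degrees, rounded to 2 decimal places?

Sensor diagonal = √(6.17² + 4.55²) = √58.7714 ≈ 7.6663 mm.
Angle of view α = 2·arctan(d/2f) with d = 7.6663 mm and f = 4.57 mm.
d/2f = 0.83876; arctan(0.83876) ≈ 39.9885°, so α ≈ 79.9770°.

79.98°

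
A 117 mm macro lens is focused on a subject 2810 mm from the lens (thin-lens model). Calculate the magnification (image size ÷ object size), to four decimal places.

Thin lens: 1/f = 1/dₒ + 1/dᵢ → 1/dᵢ = 1/117 − 1/2810 = 0.0081911 mm⁻¹, so dᵢ ≈ 122.0832 mm.
Magnification m = dᵢ/dₒ = 122.0832/2810 ≈ 0.04345.

0.0434×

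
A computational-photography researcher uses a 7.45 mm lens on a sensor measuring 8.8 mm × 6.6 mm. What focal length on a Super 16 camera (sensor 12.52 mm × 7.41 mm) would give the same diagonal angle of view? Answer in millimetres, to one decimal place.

9.9 mm

Sensor diagonal = √(8.8² + 6.6²) = √121.0000 ≈ 11.0000 mm.
Sensor diagonal = √(12.52² + 7.41²) = √211.6585 ≈ 14.5485 mm.
Equal angle of view means equal diagonal/f ratio, so f₂ = f₁ · (diagonal₂/diagonal₁) = 7.45 × 14.5485/11.0000.
f₂ = 7.45 × 1.32259 ≈ 9.853 mm.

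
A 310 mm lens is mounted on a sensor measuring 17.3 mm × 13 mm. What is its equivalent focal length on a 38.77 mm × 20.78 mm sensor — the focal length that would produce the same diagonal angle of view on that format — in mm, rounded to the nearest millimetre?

Sensor diagonal = √(17.3² + 13²) = √468.2900 ≈ 21.6400 mm.
Sensor diagonal = √(38.77² + 20.78²) = √1934.9213 ≈ 43.9877 mm.
Equal angle of view means equal diagonal/f ratio, so f₂ = f₁ · (diagonal₂/diagonal₁) = 310 × 43.9877/21.6400.
f₂ = 310 × 2.03270 ≈ 630.138 mm.

630 mm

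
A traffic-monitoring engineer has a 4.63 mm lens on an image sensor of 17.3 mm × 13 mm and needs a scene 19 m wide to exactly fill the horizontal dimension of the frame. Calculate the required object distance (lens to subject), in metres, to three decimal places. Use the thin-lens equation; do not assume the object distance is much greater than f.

W: 19 m = 19000 mm.
Magnification m = w/W = dᵢ/dₒ; combined with 1/f = 1/dₒ + 1/dᵢ this gives dₒ = f·(1 + W/w).
dₒ = 4.63 mm × (1 + 19000/17.3) = 4.63 × 1099.2659 ≈ 5089.601 mm = 5.0896 m.

5.090 m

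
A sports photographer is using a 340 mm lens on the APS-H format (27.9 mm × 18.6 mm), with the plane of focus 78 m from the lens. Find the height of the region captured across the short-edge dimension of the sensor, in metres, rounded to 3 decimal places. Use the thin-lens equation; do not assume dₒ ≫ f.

dₒ: 78 m = 78000 mm.
Similar triangles through the lens centre give W/dₒ = h/dᵢ; with 1/f = 1/dₒ + 1/dᵢ this gives W = h·(dₒ − f)/f.
W = 18.6 mm × (78000 − 340) / 340 = 18.6 × 228.4118 ≈ 4248.459 mm = 4.24846 m.

4.248 m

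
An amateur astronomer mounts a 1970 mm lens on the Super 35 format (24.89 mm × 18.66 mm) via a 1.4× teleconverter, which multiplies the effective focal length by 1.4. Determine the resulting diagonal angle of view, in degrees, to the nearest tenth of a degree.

0.6°

Effective focal length f = 1970 × 1.4 = 2758 mm.
Sensor diagonal = √(24.89² + 18.66²) = √967.7077 ≈ 31.1080 mm.
α = 2·arctan(31.108 / (2 × 2758)) = 2·arctan(0.00564) ≈ 0.6462°.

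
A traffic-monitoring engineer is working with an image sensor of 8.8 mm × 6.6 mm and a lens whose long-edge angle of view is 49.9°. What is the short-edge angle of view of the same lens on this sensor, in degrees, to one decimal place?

From the long-edge AOV: f = 8.8 / (2·tan(24.95°)) = 8.8 / 0.93049 ≈ 9.4574 mm.
Short-edge AOV = 2·arctan(6.6 / (2 × 9.4574)) = 2·arctan(0.34893) ≈ 38.4713°.

38.5°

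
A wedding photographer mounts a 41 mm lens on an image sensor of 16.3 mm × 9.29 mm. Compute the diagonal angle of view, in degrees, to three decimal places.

Sensor diagonal = √(16.3² + 9.29²) = √351.9941 ≈ 18.7615 mm.
Angle of view α = 2·arctan(d/2f) with d = 18.7615 mm and f = 41 mm.
d/2f = 0.22880; arctan(0.22880) ≈ 12.8874°, so α ≈ 25.7748°.

25.775°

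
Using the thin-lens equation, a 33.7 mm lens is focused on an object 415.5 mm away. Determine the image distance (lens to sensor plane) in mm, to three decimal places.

36.675 mm

1/dᵢ = 1/f − 1/dₒ = 1/33.7 − 1/415.5 = 0.0272669 mm⁻¹.
dᵢ = 1/0.0272669 ≈ 36.6746 mm.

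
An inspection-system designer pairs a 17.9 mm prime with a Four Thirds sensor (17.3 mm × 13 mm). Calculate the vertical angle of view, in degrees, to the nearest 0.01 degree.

Angle of view α = 2·arctan(h/2f) with h = 13 mm and f = 17.9 mm.
h/2f = 0.36313; arctan(0.36313) ≈ 19.9574°, so α ≈ 39.9148°.

39.91°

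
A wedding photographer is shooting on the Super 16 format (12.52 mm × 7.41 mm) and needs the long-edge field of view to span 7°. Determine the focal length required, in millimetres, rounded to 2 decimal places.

From α = 2·arctan(w/2f) we get f = w / (2·tan(α/2)).
With w = 12.52 mm and α/2 = 3.5°, tan(α/2) ≈ 0.06116, so f ≈ 12.52 / 0.12233 ≈ 102.3501 mm.

102.35 mm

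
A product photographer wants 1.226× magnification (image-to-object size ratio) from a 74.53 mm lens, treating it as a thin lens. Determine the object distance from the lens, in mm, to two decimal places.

135.32 mm

With m = dᵢ/dₒ and 1/f = 1/dₒ + 1/dᵢ, substituting dᵢ = m·dₒ gives 1/f = (1 + 1/m)/dₒ, hence dₒ = f·(1 + 1/m).
dₒ = 74.53 × (1 + 1/1.226) = 74.53 × 1.81566 ≈ 135.321 mm.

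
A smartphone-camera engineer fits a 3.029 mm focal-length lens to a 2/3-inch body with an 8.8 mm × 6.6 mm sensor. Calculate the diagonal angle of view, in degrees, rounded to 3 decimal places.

Sensor diagonal = √(8.8² + 6.6²) = √121.0000 ≈ 11.0000 mm.
Angle of view α = 2·arctan(d/2f) with d = 11.0000 mm and f = 3.029 mm.
d/2f = 1.81578; arctan(1.81578) ≈ 61.1572°, so α ≈ 122.3144°.

122.314°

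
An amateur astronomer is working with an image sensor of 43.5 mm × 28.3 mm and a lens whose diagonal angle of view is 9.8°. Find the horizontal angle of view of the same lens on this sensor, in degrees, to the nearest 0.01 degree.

8.22°

Sensor diagonal = √(43.5² + 28.3²) = √2693.1400 ≈ 51.8955 mm.
From the diagonal AOV: f = 51.8955 / (2·tan(4.9°)) = 51.8955 / 0.17146 ≈ 302.6672 mm.
Horizontal AOV = 2·arctan(43.5 / (2 × 302.6672)) = 2·arctan(0.07186) ≈ 8.2205°.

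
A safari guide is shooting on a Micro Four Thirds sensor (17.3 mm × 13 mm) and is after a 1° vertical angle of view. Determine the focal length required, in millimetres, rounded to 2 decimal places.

From α = 2·arctan(h/2f) we get f = h / (2·tan(α/2)).
With h = 13 mm and α/2 = 0.5°, tan(α/2) ≈ 0.00873, so f ≈ 13 / 0.01745 ≈ 744.8262 mm.

744.83 mm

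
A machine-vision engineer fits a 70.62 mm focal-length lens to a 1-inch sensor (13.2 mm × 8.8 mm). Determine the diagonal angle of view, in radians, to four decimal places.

Sensor diagonal = √(13.2² + 8.8²) = √251.6800 ≈ 15.8644 mm.
Angle of view α = 2·arctan(d/2f) with d = 15.8644 mm and f = 70.62 mm.
d/2f = 0.11232; arctan(0.11232) ≈ 0.1119 rad, so α ≈ 0.2237 rad.

0.2237 rad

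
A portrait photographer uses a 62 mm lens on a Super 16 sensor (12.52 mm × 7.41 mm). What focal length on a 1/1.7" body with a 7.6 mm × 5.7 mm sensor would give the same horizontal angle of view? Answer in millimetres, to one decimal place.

37.6 mm

Equal angle of view means equal width/f ratio, so f₂ = f₁ · (width₂/width₁) = 62 × 7.6/12.52.
f₂ = 62 × 0.60703 ≈ 37.636 mm.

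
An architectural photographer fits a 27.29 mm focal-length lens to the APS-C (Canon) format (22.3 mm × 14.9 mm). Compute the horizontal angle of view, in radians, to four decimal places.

0.7758 rad

Angle of view α = 2·arctan(w/2f) with w = 22.3 mm and f = 27.29 mm.
w/2f = 0.40857; arctan(0.40857) ≈ 0.3879 rad, so α ≈ 0.7758 rad.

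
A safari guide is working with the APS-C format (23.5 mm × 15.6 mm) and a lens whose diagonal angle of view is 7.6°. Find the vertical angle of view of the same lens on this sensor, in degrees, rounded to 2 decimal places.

4.21°

Sensor diagonal = √(23.5² + 15.6²) = √795.6100 ≈ 28.2066 mm.
From the diagonal AOV: f = 28.2066 / (2·tan(3.8°)) = 28.2066 / 0.13284 ≈ 212.3351 mm.
Vertical AOV = 2·arctan(15.6 / (2 × 212.3351)) = 2·arctan(0.03673) ≈ 4.2076°.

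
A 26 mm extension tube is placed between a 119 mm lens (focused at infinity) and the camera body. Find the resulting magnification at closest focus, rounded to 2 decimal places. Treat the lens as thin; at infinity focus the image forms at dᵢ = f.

0.22×

The tube moves the image plane from f to f + e, so dᵢ = 119 + 26 = 145 mm. Focus is achieved when 1/f = 1/dₒ + 1/dᵢ, giving dₒ = 1/(1/f − 1/(f+e)).
Magnification m = dᵢ/dₒ = (f+e)·(1/f − 1/(f+e)) = e/f = 26/119 ≈ 0.2185.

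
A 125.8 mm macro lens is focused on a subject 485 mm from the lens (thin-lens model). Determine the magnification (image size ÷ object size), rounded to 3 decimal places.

0.350×

Thin lens: 1/f = 1/dₒ + 1/dᵢ → 1/dᵢ = 1/125.8 − 1/485 = 0.0058873 mm⁻¹, so dᵢ ≈ 169.8580 mm.
Magnification m = dᵢ/dₒ = 169.8580/485 ≈ 0.35022.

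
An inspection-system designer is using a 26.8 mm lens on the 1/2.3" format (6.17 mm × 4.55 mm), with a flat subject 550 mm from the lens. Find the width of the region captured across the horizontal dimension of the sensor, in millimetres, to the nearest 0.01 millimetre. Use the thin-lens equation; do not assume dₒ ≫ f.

120.45 mm

Similar triangles through the lens centre give W/dₒ = w/dᵢ; with 1/f = 1/dₒ + 1/dᵢ this gives W = w·(dₒ − f)/f.
W = 6.17 mm × (550 − 26.8) / 26.8 = 6.17 × 19.5224 ≈ 120.453 mm.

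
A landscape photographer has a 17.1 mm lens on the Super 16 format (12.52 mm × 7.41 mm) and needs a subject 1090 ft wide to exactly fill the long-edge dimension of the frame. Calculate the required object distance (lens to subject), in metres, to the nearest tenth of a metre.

453.8 m

W: 1090 ft × 304.8 mm/ft = 332231.99 mm.
Magnification m = w/W = dᵢ/dₒ; combined with 1/f = 1/dₒ + 1/dᵢ this gives dₒ = f·(1 + W/w).
dₒ = 17.1 mm × (1 + 332232/12.52) = 17.1 × 26537.1014 ≈ 453784.434 mm = 453.784 m.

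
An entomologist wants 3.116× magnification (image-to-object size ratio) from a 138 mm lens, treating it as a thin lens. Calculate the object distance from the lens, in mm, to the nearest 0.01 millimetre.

182.29 mm

With m = dᵢ/dₒ and 1/f = 1/dₒ + 1/dᵢ, substituting dᵢ = m·dₒ gives 1/f = (1 + 1/m)/dₒ, hence dₒ = f·(1 + 1/m).
dₒ = 138 × (1 + 1/3.116) = 138 × 1.32092 ≈ 182.288 mm.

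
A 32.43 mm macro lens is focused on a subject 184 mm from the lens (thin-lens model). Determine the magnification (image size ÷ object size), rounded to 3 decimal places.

0.214×

Thin lens: 1/f = 1/dₒ + 1/dᵢ → 1/dᵢ = 1/32.43 − 1/184 = 0.0254009 mm⁻¹, so dᵢ ≈ 39.3687 mm.
Magnification m = dᵢ/dₒ = 39.3687/184 ≈ 0.21396.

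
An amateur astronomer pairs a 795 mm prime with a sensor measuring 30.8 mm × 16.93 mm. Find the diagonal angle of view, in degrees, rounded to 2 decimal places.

2.53°

Sensor diagonal = √(30.8² + 16.93²) = √1235.2649 ≈ 35.1463 mm.
Angle of view α = 2·arctan(d/2f) with d = 35.1463 mm and f = 795 mm.
d/2f = 0.02210; arctan(0.02210) ≈ 1.2663°, so α ≈ 2.5326°.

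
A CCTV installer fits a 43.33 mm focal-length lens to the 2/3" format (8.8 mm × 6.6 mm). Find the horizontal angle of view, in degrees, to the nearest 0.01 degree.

Angle of view α = 2·arctan(w/2f) with w = 8.8 mm and f = 43.33 mm.
w/2f = 0.10155; arctan(0.10155) ≈ 5.7983°, so α ≈ 11.5966°.

11.60°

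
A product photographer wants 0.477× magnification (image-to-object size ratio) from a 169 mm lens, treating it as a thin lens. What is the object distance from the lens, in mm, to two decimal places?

With m = dᵢ/dₒ and 1/f = 1/dₒ + 1/dᵢ, substituting dᵢ = m·dₒ gives 1/f = (1 + 1/m)/dₒ, hence dₒ = f·(1 + 1/m).
dₒ = 169 × (1 + 1/0.477) = 169 × 3.09644 ≈ 523.298 mm.

523.30 mm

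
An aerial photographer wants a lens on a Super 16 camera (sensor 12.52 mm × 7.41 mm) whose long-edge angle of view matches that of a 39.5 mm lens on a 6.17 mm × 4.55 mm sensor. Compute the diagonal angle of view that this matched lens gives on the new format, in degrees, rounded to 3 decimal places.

10.371°

Equal long-edge AOV ⇒ f₂ = f₁ · 12.52/6.17 = 39.5 × 2.02917 ≈ 80.1524 mm.
Sensor diagonal = √(12.52² + 7.41²) = √211.6585 ≈ 14.5485 mm.
Diagonal AOV on the new format = 2·arctan(14.5485 / (2 × 80.1524)) = 2·arctan(0.09076) ≈ 10.3714°.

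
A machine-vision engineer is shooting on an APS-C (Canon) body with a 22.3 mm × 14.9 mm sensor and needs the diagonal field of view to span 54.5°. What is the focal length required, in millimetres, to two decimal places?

26.04 mm

Sensor diagonal = √(22.3² + 14.9²) = √719.3000 ≈ 26.8198 mm.
From α = 2·arctan(d/2f) we get f = d / (2·tan(α/2)).
With d = 26.8198 mm and α/2 = 27.25°, tan(α/2) ≈ 0.51503, so f ≈ 26.8198 / 1.03007 ≈ 26.0369 mm.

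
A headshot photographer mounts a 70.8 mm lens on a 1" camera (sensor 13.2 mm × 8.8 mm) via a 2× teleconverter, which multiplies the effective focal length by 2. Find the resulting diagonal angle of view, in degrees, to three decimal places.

Effective focal length f = 70.8 × 2 = 141.6 mm.
Sensor diagonal = √(13.2² + 8.8²) = √251.6800 ≈ 15.8644 mm.
α = 2·arctan(15.864 / (2 × 141.6)) = 2·arctan(0.05602) ≈ 6.4125°.

6.413°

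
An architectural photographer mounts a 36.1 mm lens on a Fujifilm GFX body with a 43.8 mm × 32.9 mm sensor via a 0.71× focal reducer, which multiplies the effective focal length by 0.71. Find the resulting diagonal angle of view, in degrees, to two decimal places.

93.80°

Effective focal length f = 36.1 × 0.71 = 25.631 mm.
Sensor diagonal = √(43.8² + 32.9²) = √3000.8500 ≈ 54.7800 mm.
α = 2·arctan(54.780 / (2 × 25.631)) = 2·arctan(1.06863) ≈ 93.8003°.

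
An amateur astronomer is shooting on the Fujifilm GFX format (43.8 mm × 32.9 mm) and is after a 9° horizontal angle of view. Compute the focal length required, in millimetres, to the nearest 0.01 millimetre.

From α = 2·arctan(w/2f) we get f = w / (2·tan(α/2)).
With w = 43.8 mm and α/2 = 4.5°, tan(α/2) ≈ 0.07870, so f ≈ 43.8 / 0.15740 ≈ 278.2659 mm.

278.27 mm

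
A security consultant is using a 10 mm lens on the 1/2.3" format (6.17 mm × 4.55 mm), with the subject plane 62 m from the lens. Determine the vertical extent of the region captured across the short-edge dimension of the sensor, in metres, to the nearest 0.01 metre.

dₒ: 62 m = 62000 mm.
Similar triangles through the lens centre give W/dₒ = h/dᵢ; with 1/f = 1/dₒ + 1/dᵢ this gives W = h·(dₒ − f)/f.
W = 4.55 mm × (62000 − 10) / 10 = 4.55 × 6199.0000 ≈ 28205.450 mm = 28.2054 m.

28.21 m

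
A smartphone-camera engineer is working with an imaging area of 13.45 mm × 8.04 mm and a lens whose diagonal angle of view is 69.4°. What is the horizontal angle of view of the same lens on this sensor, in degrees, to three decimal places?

Sensor diagonal = √(13.45² + 8.04²) = √245.5441 ≈ 15.6698 mm.
From the diagonal AOV: f = 15.6698 / (2·tan(34.7°)) = 15.6698 / 1.38487 ≈ 11.3151 mm.
Horizontal AOV = 2·arctan(13.45 / (2 × 11.3151)) = 2·arctan(0.59434) ≈ 61.4494°.

61.449°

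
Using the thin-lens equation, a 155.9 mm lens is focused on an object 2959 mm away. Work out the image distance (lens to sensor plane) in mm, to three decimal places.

164.571 mm

1/dᵢ = 1/f − 1/dₒ = 1/155.9 − 1/2959 = 0.0060764 mm⁻¹.
dᵢ = 1/0.0060764 ≈ 164.5707 mm.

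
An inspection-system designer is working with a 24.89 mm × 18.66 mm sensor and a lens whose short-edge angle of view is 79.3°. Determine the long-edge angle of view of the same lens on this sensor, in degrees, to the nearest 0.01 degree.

From the short-edge AOV: f = 18.66 / (2·tan(39.65°)) = 18.66 / 1.65749 ≈ 11.2580 mm.
Long-edge AOV = 2·arctan(24.89 / (2 × 11.2580)) = 2·arctan(1.10543) ≈ 95.7337°.

95.73°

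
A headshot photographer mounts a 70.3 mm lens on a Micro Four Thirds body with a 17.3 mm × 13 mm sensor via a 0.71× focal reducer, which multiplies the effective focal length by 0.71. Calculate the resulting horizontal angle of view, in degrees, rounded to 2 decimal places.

Effective focal length f = 70.3 × 0.71 = 49.913 mm.
α = 2·arctan(17.3 / (2 × 49.913)) = 2·arctan(0.17330) ≈ 19.6636°.

19.66°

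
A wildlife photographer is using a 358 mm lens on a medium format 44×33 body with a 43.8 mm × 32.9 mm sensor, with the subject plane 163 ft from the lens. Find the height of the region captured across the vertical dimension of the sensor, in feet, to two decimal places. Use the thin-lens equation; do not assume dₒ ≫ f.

14.87 ft

dₒ: 163 ft × 304.8 mm/ft = 49682.40 mm.
Similar triangles through the lens centre give W/dₒ = h/dᵢ; with 1/f = 1/dₒ + 1/dᵢ this gives W = h·(dₒ − f)/f.
W = 32.9 mm × (49682.4 − 358) / 358 = 32.9 × 137.7776 ≈ 4532.885 mm = 4532.885/304.8 ft = 14.8717 ft.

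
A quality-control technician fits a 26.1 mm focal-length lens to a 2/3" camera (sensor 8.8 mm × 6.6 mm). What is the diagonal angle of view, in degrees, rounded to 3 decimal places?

23.799°

Sensor diagonal = √(8.8² + 6.6²) = √121.0000 ≈ 11.0000 mm.
Angle of view α = 2·arctan(d/2f) with d = 11.0000 mm and f = 26.1 mm.
d/2f = 0.21073; arctan(0.21073) ≈ 11.8997°, so α ≈ 23.7994°.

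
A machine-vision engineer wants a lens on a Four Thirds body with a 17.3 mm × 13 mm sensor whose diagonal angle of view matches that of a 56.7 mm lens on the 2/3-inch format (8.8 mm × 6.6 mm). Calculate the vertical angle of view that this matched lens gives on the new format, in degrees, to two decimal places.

Sensor diagonal = √(8.8² + 6.6²) = √121.0000 ≈ 11.0000 mm.
Sensor diagonal = √(17.3² + 13²) = √468.2900 ≈ 21.6400 mm.
Equal diagonal AOV ⇒ f₂ = f₁ · 21.6400/11.0000 = 56.7 × 1.96727 ≈ 111.5444 mm.
Vertical AOV on the new format = 2·arctan(13 / (2 × 111.5444)) = 2·arctan(0.05827) ≈ 6.6700°.

6.67°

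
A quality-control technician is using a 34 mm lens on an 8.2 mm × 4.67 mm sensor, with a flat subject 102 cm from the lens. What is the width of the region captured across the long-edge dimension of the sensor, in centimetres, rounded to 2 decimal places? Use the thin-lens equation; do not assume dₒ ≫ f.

dₒ: 102 cm = 1020 mm.
Similar triangles through the lens centre give W/dₒ = w/dᵢ; with 1/f = 1/dₒ + 1/dᵢ this gives W = w·(dₒ − f)/f.
W = 8.2 mm × (1020 − 34) / 34 = 8.2 × 29.0000 ≈ 237.800 mm = 23.78 cm.

23.78 cm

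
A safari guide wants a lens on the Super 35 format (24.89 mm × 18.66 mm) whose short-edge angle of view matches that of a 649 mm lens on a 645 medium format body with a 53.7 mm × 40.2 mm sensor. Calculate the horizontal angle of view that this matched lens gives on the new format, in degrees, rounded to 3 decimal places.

Equal short-edge AOV ⇒ f₂ = f₁ · 18.66/40.2 = 649 × 0.46418 ≈ 301.2522 mm.
Horizontal AOV on the new format = 2·arctan(24.89 / (2 × 301.2522)) = 2·arctan(0.04131) ≈ 4.7312°.

4.731°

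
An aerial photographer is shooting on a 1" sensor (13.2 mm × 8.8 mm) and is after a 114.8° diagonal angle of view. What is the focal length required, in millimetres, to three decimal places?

Sensor diagonal = √(13.2² + 8.8²) = √251.6800 ≈ 15.8644 mm.
From α = 2·arctan(d/2f) we get f = d / (2·tan(α/2)).
With d = 15.8644 mm and α/2 = 57.4°, tan(α/2) ≈ 1.56366, so f ≈ 15.8644 / 3.12731 ≈ 5.0729 mm.

5.073 mm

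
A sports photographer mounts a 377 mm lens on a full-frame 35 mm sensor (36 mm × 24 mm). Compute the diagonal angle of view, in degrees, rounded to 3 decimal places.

Sensor diagonal = √(36² + 24²) = √1872.0000 ≈ 43.2666 mm.
Angle of view α = 2·arctan(d/2f) with d = 43.2666 mm and f = 377 mm.
d/2f = 0.05738; arctan(0.05738) ≈ 3.2842°, so α ≈ 6.5684°.

6.568°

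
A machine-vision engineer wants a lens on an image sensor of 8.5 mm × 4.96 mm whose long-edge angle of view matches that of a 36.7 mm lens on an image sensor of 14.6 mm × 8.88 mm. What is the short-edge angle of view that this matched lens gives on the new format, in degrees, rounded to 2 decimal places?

Equal long-edge AOV ⇒ f₂ = f₁ · 8.5/14.6 = 36.7 × 0.58219 ≈ 21.3664 mm.
Short-edge AOV on the new format = 2·arctan(4.96 / (2 × 21.3664)) = 2·arctan(0.11607) ≈ 13.2414°.

13.24°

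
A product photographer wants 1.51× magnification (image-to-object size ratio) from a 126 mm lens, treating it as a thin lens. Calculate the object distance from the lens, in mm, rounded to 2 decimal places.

209.44 mm

With m = dᵢ/dₒ and 1/f = 1/dₒ + 1/dᵢ, substituting dᵢ = m·dₒ gives 1/f = (1 + 1/m)/dₒ, hence dₒ = f·(1 + 1/m).
dₒ = 126 × (1 + 1/1.51) = 126 × 1.66225 ≈ 209.444 mm.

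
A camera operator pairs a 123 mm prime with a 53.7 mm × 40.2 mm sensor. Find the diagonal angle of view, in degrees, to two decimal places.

Sensor diagonal = √(53.7² + 40.2²) = √4499.7300 ≈ 67.0800 mm.
Angle of view α = 2·arctan(d/2f) with d = 67.0800 mm and f = 123 mm.
d/2f = 0.27268; arctan(0.27268) ≈ 15.2528°, so α ≈ 30.5055°.

30.51°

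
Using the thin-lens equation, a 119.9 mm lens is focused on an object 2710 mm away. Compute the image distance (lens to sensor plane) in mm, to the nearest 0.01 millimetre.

1/dᵢ = 1/f − 1/dₒ = 1/119.9 − 1/2710 = 0.0079713 mm⁻¹.
dᵢ = 1/0.0079713 ≈ 125.4504 mm.

125.45 mm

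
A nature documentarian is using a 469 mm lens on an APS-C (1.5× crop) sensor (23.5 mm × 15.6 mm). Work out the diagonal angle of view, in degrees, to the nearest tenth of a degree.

Sensor diagonal = √(23.5² + 15.6²) = √795.6100 ≈ 28.2066 mm.
Angle of view α = 2·arctan(d/2f) with d = 28.2066 mm and f = 469 mm.
d/2f = 0.03007; arctan(0.03007) ≈ 1.7224°, so α ≈ 3.4448°.

3.4°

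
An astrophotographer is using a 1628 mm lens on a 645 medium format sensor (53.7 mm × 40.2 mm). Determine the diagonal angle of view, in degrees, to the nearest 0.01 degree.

Sensor diagonal = √(53.7² + 40.2²) = √4499.7300 ≈ 67.0800 mm.
Angle of view α = 2·arctan(d/2f) with d = 67.0800 mm and f = 1628 mm.
d/2f = 0.02060; arctan(0.02060) ≈ 1.1802°, so α ≈ 2.3605°.

2.36°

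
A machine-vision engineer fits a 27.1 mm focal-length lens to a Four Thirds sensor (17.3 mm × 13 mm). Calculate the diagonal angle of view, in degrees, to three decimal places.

43.530°

Sensor diagonal = √(17.3² + 13²) = √468.2900 ≈ 21.6400 mm.
Angle of view α = 2·arctan(d/2f) with d = 21.6400 mm and f = 27.1 mm.
d/2f = 0.39926; arctan(0.39926) ≈ 21.7650°, so α ≈ 43.5299°.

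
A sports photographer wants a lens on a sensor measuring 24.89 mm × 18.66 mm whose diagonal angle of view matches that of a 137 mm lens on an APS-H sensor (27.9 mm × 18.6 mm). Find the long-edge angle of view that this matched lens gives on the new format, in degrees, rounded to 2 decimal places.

Sensor diagonal = √(27.9² + 18.6²) = √1124.3700 ≈ 33.5316 mm.
Sensor diagonal = √(24.89² + 18.66²) = √967.7077 ≈ 31.1080 mm.
Equal diagonal AOV ⇒ f₂ = f₁ · 31.1080/33.5316 = 137 × 0.92772 ≈ 127.0978 mm.
Long-edge AOV on the new format = 2·arctan(24.89 / (2 × 127.0978)) = 2·arctan(0.09792) ≈ 11.1848°.

11.18°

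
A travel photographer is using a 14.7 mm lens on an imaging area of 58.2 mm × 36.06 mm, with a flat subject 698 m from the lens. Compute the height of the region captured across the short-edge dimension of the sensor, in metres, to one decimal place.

dₒ: 698 m = 698000 mm.
Similar triangles through the lens centre give W/dₒ = h/dᵢ; with 1/f = 1/dₒ + 1/dᵢ this gives W = h·(dₒ − f)/f.
W = 36.06 mm × (698000 − 14.7) / 14.7 = 36.06 × 47481.9932 ≈ 1712200.675 mm = 1712.2 m.

1712.2 m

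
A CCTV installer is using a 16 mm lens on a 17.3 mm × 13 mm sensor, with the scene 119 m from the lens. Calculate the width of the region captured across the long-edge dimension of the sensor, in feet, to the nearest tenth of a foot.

422.1 ft

dₒ: 119 m = 119000 mm.
Similar triangles through the lens centre give W/dₒ = w/dᵢ; with 1/f = 1/dₒ + 1/dᵢ this gives W = w·(dₒ − f)/f.
W = 17.3 mm × (119000 − 16) / 16 = 17.3 × 7436.5000 ≈ 128651.450 mm = 128651.450/304.8 ft = 422.085 ft.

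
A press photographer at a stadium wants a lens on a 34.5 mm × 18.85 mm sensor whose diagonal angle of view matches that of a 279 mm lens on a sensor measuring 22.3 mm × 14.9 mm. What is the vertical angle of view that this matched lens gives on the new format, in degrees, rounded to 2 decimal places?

Sensor diagonal = √(22.3² + 14.9²) = √719.3000 ≈ 26.8198 mm.
Sensor diagonal = √(34.5² + 18.85²) = √1545.5725 ≈ 39.3138 mm.
Equal diagonal AOV ⇒ f₂ = f₁ · 39.3138/26.8198 = 279 × 1.46585 ≈ 408.9723 mm.
Vertical AOV on the new format = 2·arctan(18.85 / (2 × 408.9723)) = 2·arctan(0.02305) ≈ 2.6404°.

2.64°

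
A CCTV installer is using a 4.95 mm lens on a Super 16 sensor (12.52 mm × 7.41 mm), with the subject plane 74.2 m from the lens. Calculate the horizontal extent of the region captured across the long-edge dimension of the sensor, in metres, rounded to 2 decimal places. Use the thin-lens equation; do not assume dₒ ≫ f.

dₒ: 74.2 m = 74200 mm.
Similar triangles through the lens centre give W/dₒ = w/dᵢ; with 1/f = 1/dₒ + 1/dᵢ this gives W = w·(dₒ − f)/f.
W = 12.52 mm × (74200 − 4.95) / 4.95 = 12.52 × 14988.8990 ≈ 187661.015 mm = 187.661 m.

187.66 m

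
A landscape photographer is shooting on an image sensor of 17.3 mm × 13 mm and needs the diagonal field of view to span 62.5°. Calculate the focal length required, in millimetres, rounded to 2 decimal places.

17.83 mm

Sensor diagonal = √(17.3² + 13²) = √468.2900 ≈ 21.6400 mm.
From α = 2·arctan(d/2f) we get f = d / (2·tan(α/2)).
With d = 21.6400 mm and α/2 = 31.25°, tan(α/2) ≈ 0.60681, so f ≈ 21.6400 / 1.21363 ≈ 17.8308 mm.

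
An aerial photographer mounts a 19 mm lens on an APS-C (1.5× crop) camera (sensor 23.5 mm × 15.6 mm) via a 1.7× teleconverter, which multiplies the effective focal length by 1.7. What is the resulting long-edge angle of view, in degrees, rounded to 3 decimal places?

Effective focal length f = 19 × 1.7 = 32.3 mm.
α = 2·arctan(23.5 / (2 × 32.3)) = 2·arctan(0.36378) ≈ 39.9805°.

39.980°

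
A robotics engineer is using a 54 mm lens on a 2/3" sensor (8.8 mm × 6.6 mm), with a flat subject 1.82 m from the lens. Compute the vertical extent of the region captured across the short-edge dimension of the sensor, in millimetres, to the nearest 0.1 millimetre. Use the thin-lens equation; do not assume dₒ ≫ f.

dₒ: 1.82 m = 1820 mm.
Similar triangles through the lens centre give W/dₒ = h/dᵢ; with 1/f = 1/dₒ + 1/dᵢ this gives W = h·(dₒ − f)/f.
W = 6.6 mm × (1820 − 54) / 54 = 6.6 × 32.7037 ≈ 215.844 mm.

215.8 mm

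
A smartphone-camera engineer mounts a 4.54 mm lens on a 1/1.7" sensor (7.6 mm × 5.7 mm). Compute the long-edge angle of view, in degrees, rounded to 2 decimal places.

Angle of view α = 2·arctan(w/2f) with w = 7.6 mm and f = 4.54 mm.
w/2f = 0.83700; arctan(0.83700) ≈ 39.9295°, so α ≈ 79.8590°.

79.86°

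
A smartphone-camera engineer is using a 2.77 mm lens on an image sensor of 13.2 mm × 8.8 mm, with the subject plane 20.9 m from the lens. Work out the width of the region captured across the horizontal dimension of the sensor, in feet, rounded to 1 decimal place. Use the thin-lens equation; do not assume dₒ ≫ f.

326.7 ft

dₒ: 20.9 m = 20900 mm.
Similar triangles through the lens centre give W/dₒ = w/dᵢ; with 1/f = 1/dₒ + 1/dᵢ this gives W = w·(dₒ − f)/f.
W = 13.2 mm × (20900 − 2.77) / 2.77 = 13.2 × 7544.1264 ≈ 99582.468 mm = 99582.468/304.8 ft = 326.714 ft.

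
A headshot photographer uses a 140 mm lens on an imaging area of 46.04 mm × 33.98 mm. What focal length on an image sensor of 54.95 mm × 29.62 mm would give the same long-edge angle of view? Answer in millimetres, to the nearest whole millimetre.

167 mm

Equal angle of view means equal width/f ratio, so f₂ = f₁ · (width₂/width₁) = 140 × 54.95/46.04.
f₂ = 140 × 1.19353 ≈ 167.094 mm.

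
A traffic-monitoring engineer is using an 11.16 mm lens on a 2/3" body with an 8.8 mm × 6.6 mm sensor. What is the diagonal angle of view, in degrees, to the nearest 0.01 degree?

Sensor diagonal = √(8.8² + 6.6²) = √121.0000 ≈ 11.0000 mm.
Angle of view α = 2·arctan(d/2f) with d = 11.0000 mm and f = 11.16 mm.
d/2f = 0.49283; arctan(0.49283) ≈ 26.2355°, so α ≈ 52.4711°.

52.47°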